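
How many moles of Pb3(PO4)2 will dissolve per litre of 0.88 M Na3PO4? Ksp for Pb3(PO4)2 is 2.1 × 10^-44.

Pb3(PO4)2(s) ⇌ 3 Pb^2+ + 2 PO4^3-
Ksp = [Pb^2+]^3[PO4^3-]^2
Let s be the molar solubility in this solution. [Pb^2+] = 3s, [PO4^3-] = 0.88 + 2s ≈ 0.88 (common-ion effect: PO4^3- is already 0.88 M).
Ksp ≈ (3s)^3 × (0.88)^2
s = 1.0 x 10^-15 M
Check: 2s = 2.0 x 10^-15 ≪ 0.88, so the approximation is valid.

s ≈ 1.0e-15 M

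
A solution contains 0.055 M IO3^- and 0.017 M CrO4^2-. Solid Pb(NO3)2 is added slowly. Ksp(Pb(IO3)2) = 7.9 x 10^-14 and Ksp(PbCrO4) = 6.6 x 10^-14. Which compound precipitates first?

PbCrO4

Each salt begins to precipitate when Q = Ksp, i.e. when [Pb^2+] reaches its threshold.
For Pb(IO3)2: 7.9 x 10^-14 = (0.055)^2 × [Pb^2+]  ⇒  [Pb^2+] = 2.6 x 10^-11 M.
For PbCrO4: 6.6 x 10^-14 = 0.017 × [Pb^2+]  ⇒  [Pb^2+] = 3.9 × 10^-12 M.
The salt with the lower threshold [Pb^2+] precipitates first: PbCrO4.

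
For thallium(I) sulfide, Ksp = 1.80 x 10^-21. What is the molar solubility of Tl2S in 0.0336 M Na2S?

Tl2S(s) <=> 2 Tl^+ + S^2-
Ksp = [Tl^+]^2[S^2-]
If s mol/L dissolves here, [Tl^+] = 2s, [S^2-] = 0.0336 + s ≈ 0.0336 (common-ion effect: S^2- is already 0.0336 M).
Ksp ≈ (2s)^2 × 0.0336
s = 1.16 × 10^-10 M
Check: s = 1.2 x 10^-10 ≪ 0.0336, so the approximation is valid.

1.16e-10 M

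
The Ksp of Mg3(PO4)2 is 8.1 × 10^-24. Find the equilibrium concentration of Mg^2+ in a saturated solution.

Mg3(PO4)2(s) <=> 3 Mg^2+(aq) + 2 PO4^3-(aq)
Ksp = [Mg^2+]^3[PO4^3-]^2
Let s = molar solubility. Then [Mg^2+] = 3s and [PO4^3-] = 2s.
Ksp = (3s)^3(2s)^2 = 108s^5
Solving, s = (8.1 × 10^-24/108)^(1/5) = 9.44 x 10^-6 M
[Mg^2+] = 3s = 2.8 × 10^-5 M

2.8 × 10^-5 M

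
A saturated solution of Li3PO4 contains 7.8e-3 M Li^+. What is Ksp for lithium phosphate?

Li3PO4(s) ⇌ 3 Li^+ + PO4^3-
Stoichiometry gives [PO4^3-] = (1/3)[Li^+] = 2.60 x 10^-3 M.
Ksp = [Li^+]^3[PO4^3-]
Ksp = (7.8 x 10^-3)^3 × 2.60 × 10^-3 = 1.2 × 10^-9

1.2e-9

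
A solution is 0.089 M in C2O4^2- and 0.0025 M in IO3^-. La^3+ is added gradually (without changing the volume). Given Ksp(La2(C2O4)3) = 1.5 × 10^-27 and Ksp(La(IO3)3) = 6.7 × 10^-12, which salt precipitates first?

La2(C2O4)3

Precipitation of each salt starts when its ion product equals its Ksp.
For La2(C2O4)3: 1.5 × 10^-27 = (0.089)^3 × [La^3+]^2  ⇒  [La^3+] = 1.5 × 10^-12 M.
For La(IO3)3: 6.7 × 10^-12 = (0.0025)^3 × [La^3+]  ⇒  [La^3+] = 4.3 × 10^-4 M.
The salt with the lower threshold [La^3+] precipitates first: La2(C2O4)3.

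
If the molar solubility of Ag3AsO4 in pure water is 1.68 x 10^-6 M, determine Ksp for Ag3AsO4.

Ag3AsO4(s) ⇌ 3 Ag^+(aq) + AsO4^3-(aq)
If s mol/L of Ag3AsO4 dissolves, [Ag^+] = 3s and [AsO4^3-] = s.
Ksp = [Ag^+]^3[AsO4^3-]
So Ksp = (3s)^3 × s = 27s^4
Ksp = 27 × (1.68 x 10^-6)^4 = 2.15 x 10^-22

Ksp = 2.15e-22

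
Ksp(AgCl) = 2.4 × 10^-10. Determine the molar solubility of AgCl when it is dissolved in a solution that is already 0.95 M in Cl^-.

s ≈ 2.5e-10 M

AgCl(s) <=> Ag^+ + Cl^-
Ksp = [Ag^+][Cl^-]
Let s = moles of AgCl that dissolve per litre. [Ag^+] = s, [Cl^-] = 0.95 + s ≈ 0.95 (Ksp is small, so little additional dissolves).
Ksp ≈ s × 0.95
s = 2.5 × 10^-10 M
Check: s = 2.5 x 10^-10 ≪ 0.95, so the approximation is valid.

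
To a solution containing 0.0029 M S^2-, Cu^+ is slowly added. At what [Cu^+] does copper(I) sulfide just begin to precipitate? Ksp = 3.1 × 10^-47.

[Cu^+] ≈ 1.0 x 10^-22 M

Cu2S(s) ⇌ 2 Cu^+ + S^2-
Ksp = [Cu^+]^2[S^2-]
Precipitation begins when Q = Ksp. With [S^2-] = 0.0029 M:
3.1 × 10^-47 = (0.0029) × [Cu^+]^2
[Cu^+] = (3.1 × 10^-47 / 2.9 x 10^-3)^(1/2) = 1.0 × 10^-22 M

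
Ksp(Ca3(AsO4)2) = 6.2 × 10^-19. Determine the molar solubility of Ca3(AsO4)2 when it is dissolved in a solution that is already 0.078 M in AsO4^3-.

1.6 × 10^-6 M

Ca3(AsO4)2(s) ⇌ 3 Ca^2+ + 2 AsO4^3-
Ksp = [Ca^2+]^3[AsO4^3-]^2
Let s = moles of Ca3(AsO4)2 that dissolve per litre. [Ca^2+] = 3s, [AsO4^3-] = 0.078 + 2s ≈ 0.078 (Ksp is small, so little additional dissolves).
Ksp ≈ (3s)^3 × (0.078)^2
s = 1.6 × 10^-6 M
Check: 2s = 3.1 × 10^-6 ≪ 0.078, so the approximation is valid.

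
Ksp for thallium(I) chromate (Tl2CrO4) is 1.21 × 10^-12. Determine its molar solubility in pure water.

s ≈ 6.71 x 10^-5 M

Tl2CrO4(s) ⇌ 2 Tl^+ + CrO4^2-
Ksp = [Tl^+]^2[CrO4^2-]
If s mol/L of Tl2CrO4 dissolves, [Tl^+] = 2s and [CrO4^2-] = s.
So Ksp = (2s)^2 × s = 4s^3
s^3 = 1.21 × 10^-12 / 4, so s = 6.71 × 10^-5 M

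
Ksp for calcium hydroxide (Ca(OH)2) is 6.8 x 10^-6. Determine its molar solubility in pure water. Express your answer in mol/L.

s ≈ 1.2e-2 M

Ca(OH)2(s) <=> Ca^2+ + 2 OH^-
Ksp = [Ca^2+][OH^-]^2
If s mol/L of Ca(OH)2 dissolves, [Ca^2+] = s and [OH^-] = 2s.
Ksp = s(2s)^2 = 4s^3
s = (6.8 x 10^-6 / 4)^(1/3) = 1.2 x 10^-2 M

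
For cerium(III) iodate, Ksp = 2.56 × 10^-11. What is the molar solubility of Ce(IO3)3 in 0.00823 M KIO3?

Ce(IO3)3(s) ⇌ Ce^3+(aq) + 3 IO3^-(aq)
Ksp = [Ce^3+][IO3^-]^3
If s mol/L dissolves here, [Ce^3+] = s, [IO3^-] = 0.00823 + 3s ≈ 0.00823 (Ksp is small, so little additional dissolves).
Ksp ≈ s × (0.00823)^3
s = 4.59 × 10^-5 M
Check: 3s = 1.4 × 10^-4 ≪ 0.00823, so the approximation is valid.

s = 4.59 × 10^-5 M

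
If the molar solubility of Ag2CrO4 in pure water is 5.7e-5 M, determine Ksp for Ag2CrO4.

Ag2CrO4(s) ⇌ 2 Ag^+ + CrO4^2-
For each mole of Ag2CrO4 that dissolves: [Ag^+] = 2s, [CrO4^2-] = s.
Ksp = [Ag^+]^2[CrO4^2-]
Substituting: Ksp = (2s)^2s = 4s^3
Ksp = 4 × (5.7 x 10^-5)^3 = 7.4 × 10^-13

Ksp ≈ 7.4 × 10^-13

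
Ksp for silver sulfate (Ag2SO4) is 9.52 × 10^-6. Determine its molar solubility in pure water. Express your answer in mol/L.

s ≈ 1.34 x 10^-2 M

Ag2SO4(s) <=> 2 Ag^+ + SO4^2-
Ksp = [Ag^+]^2[SO4^2-]
With molar solubility s: [Ag^+] = 2s, [SO4^2-] = s.
Ksp = (2s)^2s = 4s^3
s = (9.52 × 10^-6 / 4)^(1/3) = 1.34 x 10^-2 M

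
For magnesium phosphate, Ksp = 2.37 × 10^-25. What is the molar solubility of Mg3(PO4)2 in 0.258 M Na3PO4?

s ≈ 5.09e-9 M

Mg3(PO4)2(s) <=> 3 Mg^2+ + 2 PO4^3-
Ksp = [Mg^2+]^3[PO4^3-]^2
If s mol/L dissolves here, [Mg^2+] = 3s, [PO4^3-] = 0.258 + 2s ≈ 0.258 (since PO4^3- from Na3PO4 dominates).
Ksp ≈ (3s)^3 × (0.258)^2
s = 5.09 × 10^-9 M
Check: 2s = 1.0 × 10^-8 ≪ 0.258, so the approximation is valid.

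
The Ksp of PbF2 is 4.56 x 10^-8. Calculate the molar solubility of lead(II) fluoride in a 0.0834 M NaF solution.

s ≈ 6.56 x 10^-6 M

PbF2(s) <=> Pb^2+(aq) + 2 F^-(aq)
Ksp = [Pb^2+][F^-]^2
If s mol/L dissolves here, [Pb^2+] = s, [F^-] = 0.0834 + 2s ≈ 0.0834 (common-ion effect: F^- is already 0.0834 M).
Ksp ≈ s × (0.0834)^2
s = 6.56 x 10^-6 M
Check: 2s = 1.3 x 10^-5 ≪ 0.0834, so the approximation is valid.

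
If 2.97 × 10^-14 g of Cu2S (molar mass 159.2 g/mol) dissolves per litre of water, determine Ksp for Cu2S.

2.60 × 10^-47

Molar solubility s = (2.97 x 10^-14 g/L) / (159.2 g/mol) = 1.866 × 10^-16 M.
Cu2S(s) ⇌ 2 Cu^+ + S^2-
If s mol/L of Cu2S dissolves, [Cu^+] = 2s and [S^2-] = s.
Ksp = [Cu^+]^2[S^2-]
Substituting: Ksp = (2s)^2s = 4s^3
With s = 1.866 × 10^-16: Ksp = 2.60 × 10^-47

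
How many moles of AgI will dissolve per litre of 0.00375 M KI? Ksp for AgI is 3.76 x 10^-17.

AgI(s) <=> Ag^+(aq) + I^-(aq)
Ksp = [Ag^+][I^-]
Let s be the molar solubility in this solution. [Ag^+] = s, [I^-] = 0.00375 + s ≈ 0.00375 (common-ion effect: I^- is already 0.00375 M).
Ksp ≈ s × 0.00375
s = 1.00 × 10^-14 M
Check: s = 1.0 x 10^-14 ≪ 0.00375, so the approximation is valid.

s = 1.00e-14 M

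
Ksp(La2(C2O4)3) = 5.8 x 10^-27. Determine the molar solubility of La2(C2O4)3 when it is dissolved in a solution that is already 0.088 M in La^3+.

s = 3.0 × 10^-9 M

La2(C2O4)3(s) <=> 2 La^3+ + 3 C2O4^2-
Ksp = [La^3+]^2[C2O4^2-]^3
If s mol/L dissolves here, [La^3+] = 0.088 + 2s ≈ 0.088, [C2O4^2-] = 3s (since the La^3+ already present dominates).
Ksp ≈ (0.088)^2 × (3s)^3
s = 3.0 × 10^-9 M
Check: 2s = 6.1 × 10^-9 ≪ 0.088, so the approximation is valid.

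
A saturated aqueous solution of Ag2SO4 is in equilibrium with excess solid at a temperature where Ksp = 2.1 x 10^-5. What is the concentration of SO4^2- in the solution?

Ag2SO4(s) ⇌ 2 Ag^+ + SO4^2-
Ksp = [Ag^+]^2[SO4^2-]
With molar solubility s: [Ag^+] = 2s, [SO4^2-] = s.
Ksp = (2s)^2s = 4s^3
s = (2.1 x 10^-5 / 4)^(1/3) = 1.74 × 10^-2 M
[SO4^2-] = s = 1.7 × 10^-2 M

[SO4^2-] ≈ 1.7e-2 M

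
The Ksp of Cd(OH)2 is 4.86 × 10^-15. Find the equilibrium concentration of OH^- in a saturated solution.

[OH^-] = 2.13e-5 M

Cd(OH)2(s) <=> Cd^2+ + 2 OH^-
Ksp = [Cd^2+][OH^-]^2
If s mol/L of Cd(OH)2 dissolves, [Cd^2+] = s and [OH^-] = 2s.
Substituting: Ksp = s(2s)^2 = 4s^3
s^3 = 4.86 × 10^-15 / 4, so s = 1.067 × 10^-5 M
[OH^-] = 2s = 2.13 x 10^-5 M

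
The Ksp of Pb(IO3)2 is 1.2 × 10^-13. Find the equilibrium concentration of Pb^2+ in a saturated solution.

Pb(IO3)2(s) ⇌ Pb^2+(aq) + 2 IO3^-(aq)
Ksp = [Pb^2+][IO3^-]^2
If s mol/L of Pb(IO3)2 dissolves, [Pb^2+] = s and [IO3^-] = 2s.
So Ksp = s × (2s)^2 = 4s^3
Solving, s = (1.2 × 10^-13/4)^(1/3) = 3.11 × 10^-5 M
[Pb^2+] = s = 3.1 × 10^-5 M

3.1 x 10^-5 M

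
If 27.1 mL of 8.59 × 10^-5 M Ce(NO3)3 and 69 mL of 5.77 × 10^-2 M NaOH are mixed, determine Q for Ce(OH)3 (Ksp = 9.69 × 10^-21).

Q ≈ 1.72e-9

Total volume = 27.1 + 69 = 96.1 mL.
[Ce^3+] = 8.59 × 10^-5 × (27.1/96.1) = 2.422 × 10^-5 M
[OH^-] = 5.77 × 10^-2 × (69/96.1) = 4.143 x 10^-2 M
Ce(OH)3(s) ⇌ Ce^3+(aq) + 3 OH^-(aq), so Q = [Ce^3+][OH^-]^3
Q = (2.422 × 10^-5)(4.143 x 10^-2)^3 = 1.72 × 10^-9
Q > Ksp, so Ce(OH)3 will precipitate.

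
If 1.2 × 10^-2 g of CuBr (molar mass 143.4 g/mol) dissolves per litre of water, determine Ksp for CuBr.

Molar solubility s = (1.2 × 10^-2 g/L) / (143.4 g/mol) = 8.37 × 10^-5 M.
CuBr(s) ⇌ Cu^+ + Br^-
With molar solubility s: [Cu^+] = s, [Br^-] = s.
Ksp = [Cu^+][Br^-]
Ksp = (s)(s) = s^2
With s = 8.37 × 10^-5: Ksp = 7.0 × 10^-9

Ksp ≈ 7.0 × 10^-9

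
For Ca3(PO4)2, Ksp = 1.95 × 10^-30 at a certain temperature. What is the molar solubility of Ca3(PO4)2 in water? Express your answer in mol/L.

Ca3(PO4)2(s) <=> 3 Ca^2+(aq) + 2 PO4^3-(aq)
Ksp = [Ca^2+]^3[PO4^3-]^2
For each mole of Ca3(PO4)2 that dissolves: [Ca^2+] = 3s, [PO4^3-] = 2s.
So Ksp = (3s)^3 × (2s)^2 = 108s^5
s^5 = 1.95 × 10^-30 / 108, so s = 4.48 × 10^-7 M

s = 4.48 × 10^-7 M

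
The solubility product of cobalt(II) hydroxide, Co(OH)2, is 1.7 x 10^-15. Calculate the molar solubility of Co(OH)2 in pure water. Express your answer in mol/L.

Co(OH)2(s) <=> Co^2+ + 2 OH^-
Ksp = [Co^2+][OH^-]^2
With molar solubility s: [Co^2+] = s, [OH^-] = 2s.
Substituting: Ksp = s(2s)^2 = 4s^3
s = (1.7 x 10^-15 / 4)^(1/3) = 7.5 × 10^-6 M

s = 7.5 × 10^-6 M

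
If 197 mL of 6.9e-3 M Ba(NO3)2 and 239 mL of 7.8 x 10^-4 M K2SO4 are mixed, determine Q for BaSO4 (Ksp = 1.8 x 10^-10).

Q ≈ 1.3e-6

Total volume = 197 + 239 = 436 mL.
[Ba^2+] = 6.9 × 10^-3 × (197/436) = 3.12 x 10^-3 M
[SO4^2-] = 7.8 × 10^-4 × (239/436) = 4.28 × 10^-4 M
BaSO4(s) ⇌ Ba^2+(aq) + SO4^2-(aq), so Q = [Ba^2+][SO4^2-]
Q = (3.12 × 10^-3)(4.28 x 10^-4) = 1.3 x 10^-6
Q > Ksp, so BaSO4 will precipitate.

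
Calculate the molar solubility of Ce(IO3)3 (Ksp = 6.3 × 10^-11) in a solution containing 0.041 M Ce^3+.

s = 3.8 x 10^-4 M

Ce(IO3)3(s) ⇌ Ce^3+ + 3 IO3^-
Ksp = [Ce^3+][IO3^-]^3
Let s = moles of Ce(IO3)3 that dissolve per litre. [Ce^3+] = 0.041 + s ≈ 0.041, [IO3^-] = 3s (common-ion effect: Ce^3+ is already 0.041 M).
Ksp ≈ 0.041 × (3s)^3
s = 3.8 x 10^-4 M
Check: s = 3.8 x 10^-4 ≪ 0.041, so the approximation is valid.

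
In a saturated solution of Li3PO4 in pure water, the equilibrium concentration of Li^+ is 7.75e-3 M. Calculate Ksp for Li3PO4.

Ksp ≈ 1.20 x 10^-9

Li3PO4(s) ⇌ 3 Li^+ + PO4^3-
Stoichiometry gives [PO4^3-] = (1/3)[Li^+] = 2.583 x 10^-3 M.
Ksp = [Li^+]^3[PO4^3-]
Ksp = (7.75 x 10^-3)^3 × 2.583 × 10^-3 = 1.20 x 10^-9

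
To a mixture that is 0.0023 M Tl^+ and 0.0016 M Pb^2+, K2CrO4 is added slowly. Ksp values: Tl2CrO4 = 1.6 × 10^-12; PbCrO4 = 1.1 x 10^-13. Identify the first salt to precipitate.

Each salt begins to precipitate when Q = Ksp, i.e. when [CrO4^2-] reaches its threshold.
For Tl2CrO4: 1.6 × 10^-12 = (0.0023)^2 × [CrO4^2-]  ⇒  [CrO4^2-] = 3.0 x 10^-7 M.
For PbCrO4: 1.1 x 10^-13 = 0.0016 × [CrO4^2-]  ⇒  [CrO4^2-] = 6.9 × 10^-11 M.
The salt with the lower threshold [CrO4^2-] precipitates first: PbCrO4.

PbCrO4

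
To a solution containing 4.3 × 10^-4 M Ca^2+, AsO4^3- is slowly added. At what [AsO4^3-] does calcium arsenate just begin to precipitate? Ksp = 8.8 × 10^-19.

[AsO4^3-] ≈ 1.1 × 10^-4 M

Ca3(AsO4)2(s) ⇌ 3 Ca^2+(aq) + 2 AsO4^3-(aq)
Ksp = [Ca^2+]^3[AsO4^3-]^2
Precipitation begins when Q = Ksp. With [Ca^2+] = 4.3 × 10^-4 M:
8.8 × 10^-19 = (4.3 × 10^-4)^3 × [AsO4^3-]^2
[AsO4^3-] = (8.8 × 10^-19 / 7.95 × 10^-11)^(1/2) = 1.1 x 10^-4 M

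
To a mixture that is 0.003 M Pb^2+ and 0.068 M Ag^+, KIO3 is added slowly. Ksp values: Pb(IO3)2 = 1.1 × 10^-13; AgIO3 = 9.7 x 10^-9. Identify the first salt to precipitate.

AgIO3

Each salt begins to precipitate when Q = Ksp, i.e. when [IO3^-] reaches its threshold.
For Pb(IO3)2: 1.1 × 10^-13 = 0.003 × [IO3^-]^2  ⇒  [IO3^-] = 6.1 × 10^-6 M.
For AgIO3: 9.7 x 10^-9 = 0.068 × [IO3^-]  ⇒  [IO3^-] = 1.4 x 10^-7 M.
The salt with the lower threshold [IO3^-] precipitates first: AgIO3.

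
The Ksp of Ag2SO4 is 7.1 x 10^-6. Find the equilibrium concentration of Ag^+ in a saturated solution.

Ag2SO4(s) ⇌ 2 Ag^+(aq) + SO4^2-(aq)
Ksp = [Ag^+]^2[SO4^2-]
Let s = molar solubility. Then [Ag^+] = 2s and [SO4^2-] = s.
Substituting: Ksp = (2s)^2s = 4s^3
s = (7.1 x 10^-6 / 4)^(1/3) = 1.21 × 10^-2 M
[Ag^+] = 2s = 2.4 x 10^-2 M

[Ag^+] = 2.4e-2 M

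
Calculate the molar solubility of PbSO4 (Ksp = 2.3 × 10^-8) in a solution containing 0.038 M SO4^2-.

PbSO4(s) ⇌ Pb^2+(aq) + SO4^2-(aq)
Ksp = [Pb^2+][SO4^2-]
Let s = moles of PbSO4 that dissolve per litre. [Pb^2+] = s, [SO4^2-] = 0.038 + s ≈ 0.038 (since the SO4^2- already present dominates).
Ksp ≈ s × 0.038
s = 6.1 x 10^-7 M
Check: s = 6.1 × 10^-7 ≪ 0.038, so the approximation is valid.

s = 6.1 × 10^-7 M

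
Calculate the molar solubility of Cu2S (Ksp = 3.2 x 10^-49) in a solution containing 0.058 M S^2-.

s = 1.2 × 10^-24 M

Cu2S(s) ⇌ 2 Cu^+(aq) + S^2-(aq)
Ksp = [Cu^+]^2[S^2-]
If s mol/L dissolves here, [Cu^+] = 2s, [S^2-] = 0.058 + s ≈ 0.058 (Ksp is small, so little additional dissolves).
Ksp ≈ (2s)^2 × 0.058
s = 1.2 × 10^-24 M
Check: s = 1.2 x 10^-24 ≪ 0.058, so the approximation is valid.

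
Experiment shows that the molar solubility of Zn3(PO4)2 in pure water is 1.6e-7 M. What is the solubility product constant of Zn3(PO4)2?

Ksp = 1.1 × 10^-32

Zn3(PO4)2(s) ⇌ 3 Zn^2+(aq) + 2 PO4^3-(aq)
Let s = molar solubility. Then [Zn^2+] = 3s and [PO4^3-] = 2s.
Ksp = [Zn^2+]^3[PO4^3-]^2
So Ksp = (3s)^3 × (2s)^2 = 108s^5
Ksp = 108 × (1.6 x 10^-7)^5 = 1.1 × 10^-32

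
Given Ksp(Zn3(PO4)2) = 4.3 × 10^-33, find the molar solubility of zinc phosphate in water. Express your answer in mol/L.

1.3 × 10^-7 M

Zn3(PO4)2(s) ⇌ 3 Zn^2+(aq) + 2 PO4^3-(aq)
Ksp = [Zn^2+]^3[PO4^3-]^2
If s mol/L of Zn3(PO4)2 dissolves, [Zn^2+] = 3s and [PO4^3-] = 2s.
Substituting: Ksp = (3s)^3(2s)^2 = 108s^5
s^5 = 4.3 × 10^-33 / 108, so s = 1.3 × 10^-7 M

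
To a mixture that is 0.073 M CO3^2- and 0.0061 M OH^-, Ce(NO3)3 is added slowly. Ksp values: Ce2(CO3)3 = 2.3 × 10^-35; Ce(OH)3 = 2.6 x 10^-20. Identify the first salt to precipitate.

Ce2(CO3)3

Precipitation of each salt starts when its ion product equals its Ksp.
For Ce2(CO3)3: 2.3 × 10^-35 = (0.073)^3 × [Ce^3+]^2  ⇒  [Ce^3+] = 2.4 × 10^-16 M.
For Ce(OH)3: 2.6 x 10^-20 = (0.0061)^3 × [Ce^3+]  ⇒  [Ce^3+] = 1.1 x 10^-13 M.
The salt with the lower threshold [Ce^3+] precipitates first: Ce2(CO3)3.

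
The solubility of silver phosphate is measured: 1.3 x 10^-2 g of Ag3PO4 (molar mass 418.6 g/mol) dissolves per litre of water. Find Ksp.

Ksp ≈ 2.5e-17

Molar solubility s = (1.3 × 10^-2 g/L) / (418.6 g/mol) = 3.11 × 10^-5 M.
Ag3PO4(s) ⇌ 3 Ag^+ + PO4^3-
If s mol/L of Ag3PO4 dissolves, [Ag^+] = 3s and [PO4^3-] = s.
Ksp = [Ag^+]^3[PO4^3-]
So Ksp = (3s)^3 × s = 27s^4
Ksp = 27 × (3.11 × 10^-5)^4 = 2.5 × 10^-17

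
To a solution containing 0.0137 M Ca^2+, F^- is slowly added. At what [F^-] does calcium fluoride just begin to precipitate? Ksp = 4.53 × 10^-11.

[F^-] = 5.75 × 10^-5 M

CaF2(s) ⇌ Ca^2+ + 2 F^-
Ksp = [Ca^2+][F^-]^2
Precipitation begins when Q = Ksp. With [Ca^2+] = 0.0137 M:
4.53 × 10^-11 = (0.0137) × [F^-]^2
[F^-] = (4.53 × 10^-11 / 1.37 x 10^-2)^(1/2) = 5.75 x 10^-5 M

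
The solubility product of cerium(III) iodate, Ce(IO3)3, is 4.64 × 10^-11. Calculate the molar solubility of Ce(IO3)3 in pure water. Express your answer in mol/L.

Ce(IO3)3(s) <=> Ce^3+(aq) + 3 IO3^-(aq)
Ksp = [Ce^3+][IO3^-]^3
If s mol/L of Ce(IO3)3 dissolves, [Ce^3+] = s and [IO3^-] = 3s.
Substituting: Ksp = s(3s)^3 = 27s^4
s = (4.64 × 10^-11 / 27)^(1/4) = 1.14 × 10^-3 M

s ≈ 1.14 x 10^-3 M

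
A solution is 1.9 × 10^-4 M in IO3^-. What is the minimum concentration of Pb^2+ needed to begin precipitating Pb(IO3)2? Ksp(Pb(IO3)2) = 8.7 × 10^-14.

[Pb^2+] = 2.4e-6 M

Pb(IO3)2(s) ⇌ Pb^2+(aq) + 2 IO3^-(aq)
Ksp = [Pb^2+][IO3^-]^2
Precipitation begins when Q = Ksp. With [IO3^-] = 1.9 × 10^-4 M:
8.7 × 10^-14 = (1.9 × 10^-4)^2 × [Pb^2+]
[Pb^2+] = (8.7 × 10^-14 / 3.61 × 10^-8) = 2.4 x 10^-6 M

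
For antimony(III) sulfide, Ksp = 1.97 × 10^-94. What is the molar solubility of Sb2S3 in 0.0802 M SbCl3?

s ≈ 1.04e-31 M

Sb2S3(s) ⇌ 2 Sb^3+(aq) + 3 S^2-(aq)
Ksp = [Sb^3+]^2[S^2-]^3
Let s = moles of Sb2S3 that dissolve per litre. [Sb^3+] = 0.0802 + 2s ≈ 0.0802, [S^2-] = 3s (Ksp is small, so little additional dissolves).
Ksp ≈ (0.0802)^2 × (3s)^3
s = 1.04 × 10^-31 M
Check: 2s = 2.1 × 10^-31 ≪ 0.0802, so the approximation is valid.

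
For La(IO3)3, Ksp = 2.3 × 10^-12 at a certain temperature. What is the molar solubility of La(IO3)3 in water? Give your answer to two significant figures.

La(IO3)3(s) ⇌ La^3+(aq) + 3 IO3^-(aq)
Ksp = [La^3+][IO3^-]^3
For each mole of La(IO3)3 that dissolves: [La^3+] = s, [IO3^-] = 3s.
So Ksp = s × (3s)^3 = 27s^4
s = (2.3 × 10^-12 / 27)^(1/4) = 5.4 × 10^-4 M

s = 5.4 x 10^-4 M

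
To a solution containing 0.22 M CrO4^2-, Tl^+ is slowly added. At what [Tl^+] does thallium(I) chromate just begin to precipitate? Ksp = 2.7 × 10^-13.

[Tl^+] = 1.1 × 10^-6 M

Tl2CrO4(s) <=> 2 Tl^+ + CrO4^2-
Ksp = [Tl^+]^2[CrO4^2-]
Precipitation begins when Q = Ksp. With [CrO4^2-] = 0.22 M:
2.7 × 10^-13 = (0.22) × [Tl^+]^2
[Tl^+] = (2.7 × 10^-13 / 2.2 x 10^-1)^(1/2) = 1.1 × 10^-6 M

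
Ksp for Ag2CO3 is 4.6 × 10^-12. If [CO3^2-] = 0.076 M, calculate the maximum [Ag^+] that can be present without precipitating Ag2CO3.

Ag2CO3(s) ⇌ 2 Ag^+ + CO3^2-
Ksp = [Ag^+]^2[CO3^2-]
Precipitation begins when Q = Ksp. With [CO3^2-] = 0.076 M:
4.6 × 10^-12 = (0.076) × [Ag^+]^2
[Ag^+] = (4.6 × 10^-12 / 7.6 x 10^-2)^(1/2) = 7.8 × 10^-6 M

[Ag^+] = 7.8 x 10^-6 M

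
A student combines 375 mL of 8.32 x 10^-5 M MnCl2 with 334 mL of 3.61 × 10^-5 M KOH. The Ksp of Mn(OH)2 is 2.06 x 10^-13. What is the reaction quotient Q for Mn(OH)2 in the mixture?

1.27e-14

Total volume = 375 + 334 = 709 mL.
[Mn^2+] = 8.32 x 10^-5 × (375/709) = 4.401 × 10^-5 M
[OH^-] = 3.61 × 10^-5 × (334/709) = 1.701 × 10^-5 M
Mn(OH)2(s) ⇌ Mn^2+(aq) + 2 OH^-(aq), so Q = [Mn^2+][OH^-]^2
Q = (4.401 × 10^-5)(1.701 × 10^-5)^2 = 1.27 × 10^-14
Q < Ksp, so no precipitate of Mn(OH)2 forms.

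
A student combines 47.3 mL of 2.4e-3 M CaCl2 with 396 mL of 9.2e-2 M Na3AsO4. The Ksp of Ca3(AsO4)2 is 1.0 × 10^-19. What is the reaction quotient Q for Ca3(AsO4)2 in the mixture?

1.1e-13

Total volume = 47.3 + 396 = 443.3 mL.
[Ca^2+] = 2.4 x 10^-3 × (47.3/443.3) = 2.56 × 10^-4 M
[AsO4^3-] = 9.2 × 10^-2 × (396/443.3) = 8.22 × 10^-2 M
Ca3(AsO4)2(s) <=> 3 Ca^2+ + 2 AsO4^3-, so Q = [Ca^2+]^3[AsO4^3-]^2
Q = (2.56 × 10^-4)^3(8.22 × 10^-2)^2 = 1.1 x 10^-13
Q > Ksp, so Ca3(AsO4)2 will precipitate.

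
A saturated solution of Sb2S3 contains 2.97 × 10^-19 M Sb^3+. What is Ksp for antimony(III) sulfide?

7.80 × 10^-93

Sb2S3(s) ⇌ 2 Sb^3+ + 3 S^2-
Stoichiometry gives [S^2-] = (3/2)[Sb^3+] = 4.455 x 10^-19 M.
Ksp = [Sb^3+]^2[S^2-]^3
Ksp = (2.97 × 10^-19)^2 × (4.455 × 10^-19)^3 = 7.80 × 10^-93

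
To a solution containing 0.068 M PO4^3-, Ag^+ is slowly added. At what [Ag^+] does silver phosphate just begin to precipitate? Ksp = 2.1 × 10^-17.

Ag3PO4(s) <=> 3 Ag^+ + PO4^3-
Ksp = [Ag^+]^3[PO4^3-]
Precipitation begins when Q = Ksp. With [PO4^3-] = 0.068 M:
2.1 × 10^-17 = (0.068) × [Ag^+]^3
[Ag^+] = (2.1 × 10^-17 / 6.8 x 10^-2)^(1/3) = 6.8 × 10^-6 M

6.8 x 10^-6 M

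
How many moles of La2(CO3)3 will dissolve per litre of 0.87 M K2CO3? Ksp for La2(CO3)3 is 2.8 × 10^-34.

La2(CO3)3(s) ⇌ 2 La^3+(aq) + 3 CO3^2-(aq)
Ksp = [La^3+]^2[CO3^2-]^3
If s mol/L dissolves here, [La^3+] = 2s, [CO3^2-] = 0.87 + 3s ≈ 0.87 (since CO3^2- from K2CO3 dominates).
Ksp ≈ (2s)^2 × (0.87)^3
s = 1.0 × 10^-17 M
Check: 3s = 3.1 × 10^-17 ≪ 0.87, so the approximation is valid.

1.0 × 10^-17 M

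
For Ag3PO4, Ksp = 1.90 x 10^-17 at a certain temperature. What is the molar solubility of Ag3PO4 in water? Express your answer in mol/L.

Ag3PO4(s) ⇌ 3 Ag^+ + PO4^3-
Ksp = [Ag^+]^3[PO4^3-]
For each mole of Ag3PO4 that dissolves: [Ag^+] = 3s, [PO4^3-] = s.
Substituting: Ksp = (3s)^3s = 27s^4
s = (1.90 x 10^-17 / 27)^(1/4) = 2.90 x 10^-5 M

2.90 × 10^-5 M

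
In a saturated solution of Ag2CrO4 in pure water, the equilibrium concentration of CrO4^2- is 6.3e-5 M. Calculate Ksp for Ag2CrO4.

Ag2CrO4(s) ⇌ 2 Ag^+(aq) + CrO4^2-(aq)
Stoichiometry gives [Ag^+] = (2/1)[CrO4^2-] = 1.26 x 10^-4 M.
Ksp = [Ag^+]^2[CrO4^2-]
Ksp = (1.26 × 10^-4)^2 × 6.3 x 10^-5 = 1.0 × 10^-12

Ksp ≈ 1.0 x 10^-12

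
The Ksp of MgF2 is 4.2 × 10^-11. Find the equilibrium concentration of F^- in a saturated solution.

MgF2(s) ⇌ Mg^2+ + 2 F^-
Ksp = [Mg^2+][F^-]^2
If s mol/L of MgF2 dissolves, [Mg^2+] = s and [F^-] = 2s.
So Ksp = s × (2s)^2 = 4s^3
s = (4.2 × 10^-11 / 4)^(1/3) = 2.19 × 10^-4 M
[F^-] = 2s = 4.4 x 10^-4 M

[F^-] = 4.4e-4 M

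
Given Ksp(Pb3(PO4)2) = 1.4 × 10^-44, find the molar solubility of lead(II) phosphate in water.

Pb3(PO4)2(s) ⇌ 3 Pb^2+ + 2 PO4^3-
Ksp = [Pb^2+]^3[PO4^3-]^2
For each mole of Pb3(PO4)2 that dissolves: [Pb^2+] = 3s, [PO4^3-] = 2s.
So Ksp = (3s)^3 × (2s)^2 = 108s^5
s = (1.4 × 10^-44 / 108)^(1/5) = 6.6 × 10^-10 M

s ≈ 6.6 × 10^-10 M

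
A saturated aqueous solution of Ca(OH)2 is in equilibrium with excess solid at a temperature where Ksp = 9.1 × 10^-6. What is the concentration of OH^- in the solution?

Ca(OH)2(s) <=> Ca^2+(aq) + 2 OH^-(aq)
Ksp = [Ca^2+][OH^-]^2
If s mol/L of Ca(OH)2 dissolves, [Ca^2+] = s and [OH^-] = 2s.
Ksp = s(2s)^2 = 4s^3
s = (9.1 × 10^-6 / 4)^(1/3) = 1.32 × 10^-2 M
[OH^-] = 2s = 2.6 × 10^-2 M

0.026 M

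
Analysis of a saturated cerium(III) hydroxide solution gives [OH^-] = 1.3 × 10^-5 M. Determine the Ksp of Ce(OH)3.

9.5e-21

Ce(OH)3(s) ⇌ Ce^3+ + 3 OH^-
Stoichiometry gives [Ce^3+] = (1/3)[OH^-] = 4.33 x 10^-6 M.
Ksp = [Ce^3+][OH^-]^3
Ksp = 4.33 x 10^-6 × (1.3 × 10^-5)^3 = 9.5 × 10^-21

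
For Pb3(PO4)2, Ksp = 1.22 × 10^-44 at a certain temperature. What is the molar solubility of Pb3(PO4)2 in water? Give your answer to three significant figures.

s = 6.47e-10 M

Pb3(PO4)2(s) ⇌ 3 Pb^2+ + 2 PO4^3-
Ksp = [Pb^2+]^3[PO4^3-]^2
For each mole of Pb3(PO4)2 that dissolves: [Pb^2+] = 3s, [PO4^3-] = 2s.
So Ksp = (3s)^3 × (2s)^2 = 108s^5
Solving, s = (1.22 × 10^-44/108)^(1/5) = 6.47 × 10^-10 M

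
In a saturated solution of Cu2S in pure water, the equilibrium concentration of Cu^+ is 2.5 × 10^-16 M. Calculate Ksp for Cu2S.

Ksp ≈ 7.8e-48

Cu2S(s) ⇌ 2 Cu^+(aq) + S^2-(aq)
Stoichiometry gives [S^2-] = (1/2)[Cu^+] = 1.25 × 10^-16 M.
Ksp = [Cu^+]^2[S^2-]
Ksp = (2.5 × 10^-16)^2 × 1.25 × 10^-16 = 7.8 × 10^-48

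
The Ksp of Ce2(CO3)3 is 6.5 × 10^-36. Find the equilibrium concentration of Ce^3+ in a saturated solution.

Ce2(CO3)3(s) <=> 2 Ce^3+(aq) + 3 CO3^2-(aq)
Ksp = [Ce^3+]^2[CO3^2-]^3
For each mole of Ce2(CO3)3 that dissolves: [Ce^3+] = 2s, [CO3^2-] = 3s.
Substituting: Ksp = (2s)^2(3s)^3 = 108s^5
Solving, s = (6.5 × 10^-36/108)^(1/5) = 3.60 × 10^-8 M
[Ce^3+] = 2s = 7.2 x 10^-8 M

[Ce^3+] ≈ 7.2e-8 M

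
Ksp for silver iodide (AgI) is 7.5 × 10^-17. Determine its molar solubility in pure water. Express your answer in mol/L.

s ≈ 8.7 x 10^-9 M

AgI(s) ⇌ Ag^+(aq) + I^-(aq)
Ksp = [Ag^+][I^-]
For each mole of AgI that dissolves: [Ag^+] = s, [I^-] = s.
Ksp = (s)(s) = s^2
s = √(7.5 × 10^-17) = 8.7 × 10^-9 M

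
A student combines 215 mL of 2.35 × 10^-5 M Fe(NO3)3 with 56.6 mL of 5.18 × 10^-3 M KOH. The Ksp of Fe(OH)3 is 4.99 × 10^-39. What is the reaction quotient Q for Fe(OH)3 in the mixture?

Q = 2.34 × 10^-14

Total volume = 215 + 56.6 = 271.6 mL.
[Fe^3+] = 2.35 x 10^-5 × (215/271.6) = 1.860 × 10^-5 M
[OH^-] = 5.18 × 10^-3 × (56.6/271.6) = 1.079 × 10^-3 M
Fe(OH)3(s) ⇌ Fe^3+ + 3 OH^-, so Q = [Fe^3+][OH^-]^3
Q = (1.860 × 10^-5)(1.079 x 10^-3)^3 = 2.34 x 10^-14
Q > Ksp, so Fe(OH)3 will precipitate.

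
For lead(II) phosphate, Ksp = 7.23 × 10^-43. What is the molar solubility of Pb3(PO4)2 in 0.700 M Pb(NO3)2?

Pb3(PO4)2(s) ⇌ 3 Pb^2+(aq) + 2 PO4^3-(aq)
Ksp = [Pb^2+]^3[PO4^3-]^2
Let s = moles of Pb3(PO4)2 that dissolve per litre. [Pb^2+] = 0.700 + 3s ≈ 0.700, [PO4^3-] = 2s (since Pb^2+ from Pb(NO3)2 dominates).
Ksp ≈ (0.700)^3 × (2s)^2
s = 7.26 × 10^-22 M
Check: 3s = 2.2 x 10^-21 ≪ 0.700, so the approximation is valid.

s ≈ 7.26e-22 M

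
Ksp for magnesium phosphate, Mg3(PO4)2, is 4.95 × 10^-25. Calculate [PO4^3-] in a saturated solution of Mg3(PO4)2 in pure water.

1.08e-5 M

Mg3(PO4)2(s) ⇌ 3 Mg^2+(aq) + 2 PO4^3-(aq)
Ksp = [Mg^2+]^3[PO4^3-]^2
Let s = molar solubility. Then [Mg^2+] = 3s and [PO4^3-] = 2s.
So Ksp = (3s)^3 × (2s)^2 = 108s^5
s^5 = 4.95 × 10^-25 / 108, so s = 5.398 x 10^-6 M
[PO4^3-] = 2s = 1.08 × 10^-5 M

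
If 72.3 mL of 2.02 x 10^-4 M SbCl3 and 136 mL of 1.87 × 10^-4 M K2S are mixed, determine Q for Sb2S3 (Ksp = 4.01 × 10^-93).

Total volume = 72.3 + 136 = 208.3 mL.
[Sb^3+] = 2.02 x 10^-4 × (72.3/208.3) = 7.011 × 10^-5 M
[S^2-] = 1.87 × 10^-4 × (136/208.3) = 1.221 × 10^-4 M
Sb2S3(s) <=> 2 Sb^3+(aq) + 3 S^2-(aq), so Q = [Sb^3+]^2[S^2-]^3
Q = (7.011 × 10^-5)^2(1.221 x 10^-4)^3 = 8.95 × 10^-21
Q > Ksp, so Sb2S3 will precipitate.

Q = 8.95 × 10^-21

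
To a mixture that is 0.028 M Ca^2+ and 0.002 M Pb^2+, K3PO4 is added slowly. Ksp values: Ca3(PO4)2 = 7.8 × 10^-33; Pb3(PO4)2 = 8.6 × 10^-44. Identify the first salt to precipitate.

Pb3(PO4)2

Precipitation of each salt starts when its ion product equals its Ksp.
For Ca3(PO4)2: 7.8 × 10^-33 = (0.028)^3 × [PO4^3-]^2  ⇒  [PO4^3-] = 1.9 × 10^-14 M.
For Pb3(PO4)2: 8.6 × 10^-44 = (0.002)^3 × [PO4^3-]^2  ⇒  [PO4^3-] = 3.3 x 10^-18 M.
The salt with the lower threshold [PO4^3-] precipitates first: Pb3(PO4)2.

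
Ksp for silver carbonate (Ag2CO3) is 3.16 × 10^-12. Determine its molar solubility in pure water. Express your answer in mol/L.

s = 9.24e-5 M

Ag2CO3(s) ⇌ 2 Ag^+ + CO3^2-
Ksp = [Ag^+]^2[CO3^2-]
For each mole of Ag2CO3 that dissolves: [Ag^+] = 2s, [CO3^2-] = s.
Substituting: Ksp = (2s)^2s = 4s^3
Solving, s = (3.16 × 10^-12/4)^(1/3) = 9.24 × 10^-5 M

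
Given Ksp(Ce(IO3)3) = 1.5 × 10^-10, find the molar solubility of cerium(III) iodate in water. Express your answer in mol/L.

Ce(IO3)3(s) ⇌ Ce^3+(aq) + 3 IO3^-(aq)
Ksp = [Ce^3+][IO3^-]^3
Let s = molar solubility. Then [Ce^3+] = s and [IO3^-] = 3s.
Substituting: Ksp = s(3s)^3 = 27s^4
s^4 = 1.5 × 10^-10 / 27, so s = 1.5 × 10^-3 M

s ≈ 1.5 × 10^-3 M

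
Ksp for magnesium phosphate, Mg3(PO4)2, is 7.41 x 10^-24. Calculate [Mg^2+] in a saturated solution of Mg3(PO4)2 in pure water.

Mg3(PO4)2(s) ⇌ 3 Mg^2+ + 2 PO4^3-
Ksp = [Mg^2+]^3[PO4^3-]^2
If s mol/L of Mg3(PO4)2 dissolves, [Mg^2+] = 3s and [PO4^3-] = 2s.
So Ksp = (3s)^3 × (2s)^2 = 108s^5
s = (7.41 x 10^-24 / 108)^(1/5) = 9.274 x 10^-6 M
[Mg^2+] = 3s = 2.78 × 10^-5 M

[Mg^2+] = 2.78 x 10^-5 M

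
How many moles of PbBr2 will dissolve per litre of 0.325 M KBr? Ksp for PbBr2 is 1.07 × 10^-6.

PbBr2(s) ⇌ Pb^2+ + 2 Br^-
Ksp = [Pb^2+][Br^-]^2
If s mol/L dissolves here, [Pb^2+] = s, [Br^-] = 0.325 + 2s ≈ 0.325 (since Br^- from KBr dominates).
Ksp ≈ s × (0.325)^2
s = 1.01 × 10^-5 M
Check: 2s = 2.0 × 10^-5 ≪ 0.325, so the approximation is valid.

s = 1.01e-5 M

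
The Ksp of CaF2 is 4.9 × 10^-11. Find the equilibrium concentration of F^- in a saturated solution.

[F^-] = 4.6e-4 M

CaF2(s) <=> Ca^2+(aq) + 2 F^-(aq)
Ksp = [Ca^2+][F^-]^2
For each mole of CaF2 that dissolves: [Ca^2+] = s, [F^-] = 2s.
So Ksp = s × (2s)^2 = 4s^3
Solving, s = (4.9 × 10^-11/4)^(1/3) = 2.31 × 10^-4 M
[F^-] = 2s = 4.6 x 10^-4 M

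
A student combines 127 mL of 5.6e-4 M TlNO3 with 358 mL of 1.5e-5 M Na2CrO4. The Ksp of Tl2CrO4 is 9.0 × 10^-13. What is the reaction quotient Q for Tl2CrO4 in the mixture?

Total volume = 127 + 358 = 485 mL.
[Tl^+] = 5.6 × 10^-4 × (127/485) = 1.47 × 10^-4 M
[CrO4^2-] = 1.5 x 10^-5 × (358/485) = 1.11 × 10^-5 M
Tl2CrO4(s) ⇌ 2 Tl^+ + CrO4^2-, so Q = [Tl^+]^2[CrO4^2-]
Q = (1.47 × 10^-4)^2(1.11 × 10^-5) = 2.4 × 10^-13
Q < Ksp, so no precipitate of Tl2CrO4 forms.

Q = 2.4 x 10^-13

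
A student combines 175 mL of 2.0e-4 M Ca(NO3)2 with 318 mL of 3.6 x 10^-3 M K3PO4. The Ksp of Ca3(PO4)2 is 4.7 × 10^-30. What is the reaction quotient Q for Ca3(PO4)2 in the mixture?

Q = 1.9e-18

Total volume = 175 + 318 = 493 mL.
[Ca^2+] = 2.0 x 10^-4 × (175/493) = 7.10 × 10^-5 M
[PO4^3-] = 3.6 x 10^-3 × (318/493) = 2.32 × 10^-3 M
Ca3(PO4)2(s) ⇌ 3 Ca^2+ + 2 PO4^3-, so Q = [Ca^2+]^3[PO4^3-]^2
Q = (7.10 × 10^-5)^3(2.32 x 10^-3)^2 = 1.9 x 10^-18
Q > Ksp, so Ca3(PO4)2 will precipitate.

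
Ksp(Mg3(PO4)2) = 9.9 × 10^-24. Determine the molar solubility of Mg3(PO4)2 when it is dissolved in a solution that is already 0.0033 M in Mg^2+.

s ≈ 8.3 x 10^-9 M

Mg3(PO4)2(s) <=> 3 Mg^2+ + 2 PO4^3-
Ksp = [Mg^2+]^3[PO4^3-]^2
If s mol/L dissolves here, [Mg^2+] = 0.0033 + 3s ≈ 0.0033, [PO4^3-] = 2s (since the Mg^2+ already present dominates).
Ksp ≈ (0.0033)^3 × (2s)^2
s = 8.3 × 10^-9 M
Check: 3s = 2.5 × 10^-8 ≪ 0.0033, so the approximation is valid.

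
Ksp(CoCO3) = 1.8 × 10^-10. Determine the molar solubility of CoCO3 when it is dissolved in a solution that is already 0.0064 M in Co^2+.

CoCO3(s) ⇌ Co^2+ + CO3^2-
Ksp = [Co^2+][CO3^2-]
If s mol/L dissolves here, [Co^2+] = 0.0064 + s ≈ 0.0064, [CO3^2-] = s (Ksp is small, so little additional dissolves).
Ksp ≈ 0.0064 × s
s = 2.8 × 10^-8 M
Check: s = 2.8 x 10^-8 ≪ 0.0064, so the approximation is valid.

2.8e-8 M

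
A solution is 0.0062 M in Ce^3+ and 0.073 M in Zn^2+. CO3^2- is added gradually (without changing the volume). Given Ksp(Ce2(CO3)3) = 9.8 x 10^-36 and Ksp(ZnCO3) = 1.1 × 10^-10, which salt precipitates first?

Precipitation of each salt starts when its ion product equals its Ksp.
For Ce2(CO3)3: 9.8 x 10^-36 = (0.0062)^2 × [CO3^2-]^3  ⇒  [CO3^2-] = 6.3 × 10^-11 M.
For ZnCO3: 1.1 × 10^-10 = 0.073 × [CO3^2-]  ⇒  [CO3^2-] = 1.5 × 10^-9 M.
The salt with the lower threshold [CO3^2-] precipitates first: Ce2(CO3)3.

Ce2(CO3)3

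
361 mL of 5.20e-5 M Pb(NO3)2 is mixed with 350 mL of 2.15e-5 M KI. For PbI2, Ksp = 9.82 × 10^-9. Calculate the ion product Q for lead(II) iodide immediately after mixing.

Total volume = 361 + 350 = 711 mL.
[Pb^2+] = 5.20 x 10^-5 × (361/711) = 2.640 × 10^-5 M
[I^-] = 2.15 × 10^-5 × (350/711) = 1.058 x 10^-5 M
PbI2(s) ⇌ Pb^2+(aq) + 2 I^-(aq), so Q = [Pb^2+][I^-]^2
Q = (2.640 × 10^-5)(1.058 x 10^-5)^2 = 2.96 x 10^-15
Q < Ksp, so no precipitate of PbI2 forms.

2.96 × 10^-15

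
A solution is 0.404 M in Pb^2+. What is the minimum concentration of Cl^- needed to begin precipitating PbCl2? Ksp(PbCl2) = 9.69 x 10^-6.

PbCl2(s) ⇌ Pb^2+(aq) + 2 Cl^-(aq)
Ksp = [Pb^2+][Cl^-]^2
Precipitation begins when Q = Ksp. With [Pb^2+] = 0.404 M:
9.69 x 10^-6 = (0.404) × [Cl^-]^2
[Cl^-] = (9.69 x 10^-6 / 4.04 x 10^-1)^(1/2) = 4.90 × 10^-3 M

4.90 x 10^-3 M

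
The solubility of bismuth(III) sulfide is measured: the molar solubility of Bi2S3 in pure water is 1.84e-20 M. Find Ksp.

Bi2S3(s) ⇌ 2 Bi^3+(aq) + 3 S^2-(aq)
For each mole of Bi2S3 that dissolves: [Bi^3+] = 2s, [S^2-] = 3s.
Ksp = [Bi^3+]^2[S^2-]^3
So Ksp = (2s)^2 × (3s)^3 = 108s^5
Ksp = 108 × (1.84 x 10^-20)^5 = 2.28 × 10^-97

Ksp = 2.28e-97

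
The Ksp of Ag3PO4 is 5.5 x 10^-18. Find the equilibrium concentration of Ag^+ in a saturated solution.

[Ag^+] ≈ 6.4e-5 M

Ag3PO4(s) ⇌ 3 Ag^+ + PO4^3-
Ksp = [Ag^+]^3[PO4^3-]
For each mole of Ag3PO4 that dissolves: [Ag^+] = 3s, [PO4^3-] = s.
Substituting: Ksp = (3s)^3s = 27s^4
s^4 = 5.5 x 10^-18 / 27, so s = 2.12 x 10^-5 M
[Ag^+] = 3s = 6.4 × 10^-5 M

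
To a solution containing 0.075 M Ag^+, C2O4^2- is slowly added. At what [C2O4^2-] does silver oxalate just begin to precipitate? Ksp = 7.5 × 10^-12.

[C2O4^2-] ≈ 1.3 × 10^-9 M

Ag2C2O4(s) <=> 2 Ag^+ + C2O4^2-
Ksp = [Ag^+]^2[C2O4^2-]
Precipitation begins when Q = Ksp. With [Ag^+] = 0.075 M:
7.5 × 10^-12 = (0.075)^2 × [C2O4^2-]
[C2O4^2-] = (7.5 × 10^-12 / 5.63 x 10^-3) = 1.3 x 10^-9 M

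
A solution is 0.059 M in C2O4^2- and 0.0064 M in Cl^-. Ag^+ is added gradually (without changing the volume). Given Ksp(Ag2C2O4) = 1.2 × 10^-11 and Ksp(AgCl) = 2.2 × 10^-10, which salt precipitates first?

AgCl

Each salt begins to precipitate when Q = Ksp, i.e. when [Ag^+] reaches its threshold.
For Ag2C2O4: 1.2 × 10^-11 = 0.059 × [Ag^+]^2  ⇒  [Ag^+] = 1.4 × 10^-5 M.
For AgCl: 2.2 × 10^-10 = 0.0064 × [Ag^+]  ⇒  [Ag^+] = 3.4 × 10^-8 M.
The salt with the lower threshold [Ag^+] precipitates first: AgCl.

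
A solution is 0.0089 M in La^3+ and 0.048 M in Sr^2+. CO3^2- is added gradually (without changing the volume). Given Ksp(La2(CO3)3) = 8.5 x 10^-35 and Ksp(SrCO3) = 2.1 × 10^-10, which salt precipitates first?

Each salt begins to precipitate when Q = Ksp, i.e. when [CO3^2-] reaches its threshold.
For La2(CO3)3: 8.5 x 10^-35 = (0.0089)^2 × [CO3^2-]^3  ⇒  [CO3^2-] = 1.0 × 10^-10 M.
For SrCO3: 2.1 × 10^-10 = 0.048 × [CO3^2-]  ⇒  [CO3^2-] = 4.4 × 10^-9 M.
The salt with the lower threshold [CO3^2-] precipitates first: La2(CO3)3.

La2(CO3)3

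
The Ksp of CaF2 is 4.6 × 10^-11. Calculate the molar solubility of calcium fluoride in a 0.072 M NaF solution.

s = 8.9 × 10^-9 M

CaF2(s) ⇌ Ca^2+(aq) + 2 F^-(aq)
Ksp = [Ca^2+][F^-]^2
Let s = moles of CaF2 that dissolve per litre. [Ca^2+] = s, [F^-] = 0.072 + 2s ≈ 0.072 (common-ion effect: F^- is already 0.072 M).
Ksp ≈ s × (0.072)^2
s = 8.9 × 10^-9 M
Check: 2s = 1.8 x 10^-8 ≪ 0.072, so the approximation is valid.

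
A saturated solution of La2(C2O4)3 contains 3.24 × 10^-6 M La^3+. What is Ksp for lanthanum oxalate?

Ksp ≈ 1.21 × 10^-27

La2(C2O4)3(s) ⇌ 2 La^3+(aq) + 3 C2O4^2-(aq)
Stoichiometry gives [C2O4^2-] = (3/2)[La^3+] = 4.860 x 10^-6 M.
Ksp = [La^3+]^2[C2O4^2-]^3
Ksp = (3.24 x 10^-6)^2 × (4.860 × 10^-6)^3 = 1.21 × 10^-27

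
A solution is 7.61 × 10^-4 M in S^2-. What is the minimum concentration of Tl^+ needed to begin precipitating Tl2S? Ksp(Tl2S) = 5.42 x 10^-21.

[Tl^+] = 2.67 × 10^-9 M

Tl2S(s) ⇌ 2 Tl^+ + S^2-
Ksp = [Tl^+]^2[S^2-]
Precipitation begins when Q = Ksp. With [S^2-] = 7.61 × 10^-4 M:
5.42 x 10^-21 = (7.61 × 10^-4) × [Tl^+]^2
[Tl^+] = (5.42 x 10^-21 / 7.61 x 10^-4)^(1/2) = 2.67 × 10^-9 M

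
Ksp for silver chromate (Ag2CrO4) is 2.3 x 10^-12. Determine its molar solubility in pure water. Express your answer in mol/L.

Ag2CrO4(s) ⇌ 2 Ag^+(aq) + CrO4^2-(aq)
Ksp = [Ag^+]^2[CrO4^2-]
If s mol/L of Ag2CrO4 dissolves, [Ag^+] = 2s and [CrO4^2-] = s.
Substituting: Ksp = (2s)^2s = 4s^3
s = (2.3 x 10^-12 / 4)^(1/3) = 8.3 × 10^-5 M

8.3e-5 M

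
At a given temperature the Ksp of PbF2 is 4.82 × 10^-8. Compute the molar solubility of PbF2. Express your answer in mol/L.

s ≈ 2.29 × 10^-3 M

PbF2(s) ⇌ Pb^2+ + 2 F^-
Ksp = [Pb^2+][F^-]^2
For each mole of PbF2 that dissolves: [Pb^2+] = s, [F^-] = 2s.
Substituting: Ksp = s(2s)^2 = 4s^3
s = (4.82 × 10^-8 / 4)^(1/3) = 2.29 × 10^-3 M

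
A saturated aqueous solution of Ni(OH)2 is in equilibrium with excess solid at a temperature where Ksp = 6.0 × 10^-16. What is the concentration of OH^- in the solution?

Ni(OH)2(s) <=> Ni^2+(aq) + 2 OH^-(aq)
Ksp = [Ni^2+][OH^-]^2
If s mol/L of Ni(OH)2 dissolves, [Ni^2+] = s and [OH^-] = 2s.
So Ksp = s × (2s)^2 = 4s^3
s = (6.0 × 10^-16 / 4)^(1/3) = 5.31 x 10^-6 M
[OH^-] = 2s = 1.1 × 10^-5 M

1.1e-5 M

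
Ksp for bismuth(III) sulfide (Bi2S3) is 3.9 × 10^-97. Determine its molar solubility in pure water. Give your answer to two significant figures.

s = 2.0 × 10^-20 M

Bi2S3(s) <=> 2 Bi^3+ + 3 S^2-
Ksp = [Bi^3+]^2[S^2-]^3
With molar solubility s: [Bi^3+] = 2s, [S^2-] = 3s.
Ksp = (2s)^2(3s)^3 = 108s^5
s^5 = 3.9 × 10^-97 / 108, so s = 2.0 x 10^-20 M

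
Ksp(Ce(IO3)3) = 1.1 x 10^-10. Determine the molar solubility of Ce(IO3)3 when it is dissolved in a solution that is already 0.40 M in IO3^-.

Ce(IO3)3(s) ⇌ Ce^3+ + 3 IO3^-
Ksp = [Ce^3+][IO3^-]^3
Let s be the molar solubility in this solution. [Ce^3+] = s, [IO3^-] = 0.40 + 3s ≈ 0.40 (Ksp is small, so little additional dissolves).
Ksp ≈ s × (0.40)^3
s = 1.7 × 10^-9 M
Check: 3s = 5.2 x 10^-9 ≪ 0.40, so the approximation is valid.

s = 1.7e-9 M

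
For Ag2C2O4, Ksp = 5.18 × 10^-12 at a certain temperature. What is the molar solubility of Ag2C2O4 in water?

Ag2C2O4(s) <=> 2 Ag^+(aq) + C2O4^2-(aq)
Ksp = [Ag^+]^2[C2O4^2-]
For each mole of Ag2C2O4 that dissolves: [Ag^+] = 2s, [C2O4^2-] = s.
Ksp = (2s)^2s = 4s^3
s^3 = 5.18 × 10^-12 / 4, so s = 1.09 × 10^-4 M

s ≈ 1.09 × 10^-4 M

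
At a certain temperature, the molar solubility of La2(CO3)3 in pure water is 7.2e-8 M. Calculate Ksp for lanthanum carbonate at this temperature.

2.1 × 10^-34

La2(CO3)3(s) <=> 2 La^3+(aq) + 3 CO3^2-(aq)
With molar solubility s: [La^3+] = 2s, [CO3^2-] = 3s.
Ksp = [La^3+]^2[CO3^2-]^3
Substituting: Ksp = (2s)^2(3s)^3 = 108s^5
Ksp = 108 × (7.2 × 10^-8)^5 = 2.1 x 10^-34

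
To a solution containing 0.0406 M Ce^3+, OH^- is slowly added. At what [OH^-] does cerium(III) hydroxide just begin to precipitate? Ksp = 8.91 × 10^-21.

6.03 × 10^-7 M

Ce(OH)3(s) ⇌ Ce^3+ + 3 OH^-
Ksp = [Ce^3+][OH^-]^3
Precipitation begins when Q = Ksp. With [Ce^3+] = 0.0406 M:
8.91 × 10^-21 = (0.0406) × [OH^-]^3
[OH^-] = (8.91 × 10^-21 / 4.06 x 10^-2)^(1/3) = 6.03 x 10^-7 M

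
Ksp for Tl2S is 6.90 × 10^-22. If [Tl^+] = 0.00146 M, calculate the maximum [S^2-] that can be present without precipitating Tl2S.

Tl2S(s) ⇌ 2 Tl^+(aq) + S^2-(aq)
Ksp = [Tl^+]^2[S^2-]
Precipitation begins when Q = Ksp. With [Tl^+] = 0.00146 M:
6.90 × 10^-22 = (0.00146)^2 × [S^2-]
[S^2-] = (6.90 × 10^-22 / 2.132 × 10^-6) = 3.24 × 10^-16 M

[S^2-] = 3.24 × 10^-16 M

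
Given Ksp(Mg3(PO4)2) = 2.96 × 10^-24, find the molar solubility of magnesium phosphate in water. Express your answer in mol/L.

s ≈ 7.72e-6 M

Mg3(PO4)2(s) <=> 3 Mg^2+(aq) + 2 PO4^3-(aq)
Ksp = [Mg^2+]^3[PO4^3-]^2
If s mol/L of Mg3(PO4)2 dissolves, [Mg^2+] = 3s and [PO4^3-] = 2s.
Substituting: Ksp = (3s)^3(2s)^2 = 108s^5
Solving, s = (2.96 × 10^-24/108)^(1/5) = 7.72 × 10^-6 M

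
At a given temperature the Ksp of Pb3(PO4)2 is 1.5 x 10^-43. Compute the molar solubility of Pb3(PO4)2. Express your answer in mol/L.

1.1 × 10^-9 M

Pb3(PO4)2(s) ⇌ 3 Pb^2+(aq) + 2 PO4^3-(aq)
Ksp = [Pb^2+]^3[PO4^3-]^2
With molar solubility s: [Pb^2+] = 3s, [PO4^3-] = 2s.
Substituting: Ksp = (3s)^3(2s)^2 = 108s^5
s^5 = 1.5 x 10^-43 / 108, so s = 1.1 × 10^-9 M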